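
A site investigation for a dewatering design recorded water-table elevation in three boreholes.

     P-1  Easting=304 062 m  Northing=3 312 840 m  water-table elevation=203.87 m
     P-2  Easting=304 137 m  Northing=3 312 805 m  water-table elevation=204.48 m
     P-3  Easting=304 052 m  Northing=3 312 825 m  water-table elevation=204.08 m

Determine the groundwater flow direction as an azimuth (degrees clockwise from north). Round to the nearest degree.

355°

With h = a·x + b·y + c and P-1 as origin, the differences give:
  75·a + (-35)·b = +0.61
  (-10)·a + (-15)·b = +0.21
Eliminate b (×(-15) and ×(-35), subtract): -1475·a = -1.800 → a = ∂h/∂x = +0.001220
Back-substitute: b = ∂h/∂y = -0.01481.
Flow direction (−∇h) has components (-0.001220 E, +0.01481 N).
Azimuth = atan2(E, N) = atan2(-0.001220, +0.01481) = 355.3° ≈ 355°.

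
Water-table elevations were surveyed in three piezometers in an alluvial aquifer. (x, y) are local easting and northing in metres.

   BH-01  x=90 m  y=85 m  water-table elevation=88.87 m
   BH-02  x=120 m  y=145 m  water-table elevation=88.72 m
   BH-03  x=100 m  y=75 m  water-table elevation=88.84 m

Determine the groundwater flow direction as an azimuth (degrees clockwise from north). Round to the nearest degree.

With h = a·x + b·y + c and BH-01 as origin, the differences give:
  30·a + 60·b = -0.15
  10·a + (-10)·b = -0.03
Eliminate b (×(-10) and ×60, subtract): -900·a = 3.300 → a = ∂h/∂x = -0.003667
Back-substitute: b = ∂h/∂y = -0.0006667.
Flow direction (−∇h) has components (+0.003667 E, +0.0006667 N).
Azimuth = atan2(E, N) = atan2(+0.003667, +0.0006667) = 79.7° ≈ 080°.

080°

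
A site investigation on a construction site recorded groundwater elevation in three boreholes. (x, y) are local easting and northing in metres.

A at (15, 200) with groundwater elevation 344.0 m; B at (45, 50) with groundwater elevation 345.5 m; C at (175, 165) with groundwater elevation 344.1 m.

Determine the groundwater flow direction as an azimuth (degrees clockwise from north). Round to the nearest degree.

With h = a·x + b·y + c and A as origin, the differences give:
  30·a + (-150)·b = +1.5
  160·a + (-35)·b = +0.1
Eliminate b (×(-35) and ×(-150), subtract): 22950·a = -37.50 → a = ∂h/∂x = -0.001634
Back-substitute: b = ∂h/∂y = -0.01033.
Flow direction (−∇h) has components (+0.001634 E, +0.01033 N).
Azimuth = atan2(E, N) = atan2(+0.001634, +0.01033) = 9.0° ≈ 009°.

009°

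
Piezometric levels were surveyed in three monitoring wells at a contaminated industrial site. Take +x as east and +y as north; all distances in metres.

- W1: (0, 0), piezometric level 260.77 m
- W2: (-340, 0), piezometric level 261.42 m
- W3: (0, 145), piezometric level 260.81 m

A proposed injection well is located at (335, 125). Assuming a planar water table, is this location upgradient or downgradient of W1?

∂h/∂x = (261.42 − 260.77) / (-340 − 0) = -0.001912
∂h/∂y = (260.81 − 260.77) / (145 − 0) = +0.0002759
Head at (335, 125) = 260.77 + (-0.001912)·(335) + (+0.0002759)·(125) = 260.16 m.
That is lower than the 260.77 m at W1, so the point is downgradient.

downgradient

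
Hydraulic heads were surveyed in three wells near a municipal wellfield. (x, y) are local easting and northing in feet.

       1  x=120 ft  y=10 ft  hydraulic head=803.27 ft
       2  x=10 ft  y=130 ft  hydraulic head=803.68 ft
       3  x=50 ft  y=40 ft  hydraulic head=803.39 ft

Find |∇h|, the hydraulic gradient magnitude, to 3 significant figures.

0.00307

Differences from 1: to 2 (Δx, Δy, Δh) = (-110, 120, +0.41); to 3 = (-70, 30, +0.12).
Solve a·Δx + b·Δy = Δh: det = (-110)·30 − (-70)·120 = 5100.
∂h/∂x = [(+0.41)·30 − (+0.12)·120] / 5100 = -0.0004118
∂h/∂y = [(-110)·(+0.12) − (-70)·(+0.41)] / 5100 = +0.003039
|∇h| = √(-0.0004118² + 0.003039²) = 0.003067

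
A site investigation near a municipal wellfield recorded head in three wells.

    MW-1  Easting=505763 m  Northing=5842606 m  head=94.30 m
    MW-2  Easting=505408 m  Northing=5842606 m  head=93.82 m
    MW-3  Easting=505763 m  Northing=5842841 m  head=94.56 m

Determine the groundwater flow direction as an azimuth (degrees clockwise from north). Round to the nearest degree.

∂h/∂x = (93.82 − 94.30) / (505408 − 505763) = +0.001352
∂h/∂y = (94.56 − 94.30) / (5842841 − 5842606) = +0.001106
Flow direction (−∇h) has components (-0.001352 E, -0.001106 N).
Azimuth = atan2(E, N) = atan2(-0.001352, -0.001106) = 230.7° ≈ 231°.

231°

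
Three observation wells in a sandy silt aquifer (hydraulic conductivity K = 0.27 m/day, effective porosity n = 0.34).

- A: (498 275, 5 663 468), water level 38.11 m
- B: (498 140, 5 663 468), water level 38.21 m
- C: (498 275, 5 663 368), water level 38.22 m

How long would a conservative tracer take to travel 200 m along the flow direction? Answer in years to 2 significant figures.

520 years

∂h/∂x = (38.21 − 38.11) / (498140 − 498275) = -0.0007407
∂h/∂y = (38.22 − 38.11) / (5663368 − 5663468) = -0.001100
|∇h| = √(-0.0007407² + -0.001100²) = 0.001326
Seepage velocity v = K·i/n = 0.27 × 0.001326 / 0.34 = 0.001053 m/day.
t = 200 / 0.001053 = 1.899e+05 days = 520 years.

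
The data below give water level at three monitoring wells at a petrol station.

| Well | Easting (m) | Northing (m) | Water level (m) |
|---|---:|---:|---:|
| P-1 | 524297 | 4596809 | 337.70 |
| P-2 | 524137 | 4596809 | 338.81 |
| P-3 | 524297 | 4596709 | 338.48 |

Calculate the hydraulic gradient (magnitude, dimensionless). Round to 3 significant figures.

∂h/∂x = (338.81 − 337.70) / (524137 − 524297) = -0.006938
∂h/∂y = (338.48 − 337.70) / (4596709 − 4596809) = -0.007800
|∇h| = √(-0.006938² + -0.007800²) = 0.01044

0.0104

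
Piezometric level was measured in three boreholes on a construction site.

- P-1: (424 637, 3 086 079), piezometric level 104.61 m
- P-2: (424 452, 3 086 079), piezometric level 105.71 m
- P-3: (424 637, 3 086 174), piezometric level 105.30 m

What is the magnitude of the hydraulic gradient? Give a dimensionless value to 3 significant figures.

0.00939

∂h/∂x = (105.71 − 104.61) / (424452 − 424637) = -0.005946
∂h/∂y = (105.30 − 104.61) / (3086174 − 3086079) = +0.007263
|∇h| = √(-0.005946² + 0.007263²) = 0.009386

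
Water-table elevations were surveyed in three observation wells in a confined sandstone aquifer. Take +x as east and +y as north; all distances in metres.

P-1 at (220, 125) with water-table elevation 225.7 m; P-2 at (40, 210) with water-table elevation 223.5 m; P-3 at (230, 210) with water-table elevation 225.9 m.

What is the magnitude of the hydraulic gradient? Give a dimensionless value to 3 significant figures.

Differences from P-1: to P-2 (Δx, Δy, Δh) = (-180, 85, -2.2); to P-3 = (10, 85, +0.2).
Solve a·Δx + b·Δy = Δh: det = (-180)·85 − 10·85 = -16150.
∂h/∂x = [(-2.2)·85 − (+0.2)·85] / -16150 = +0.01263
∂h/∂y = [(-180)·(+0.2) − 10·(-2.2)] / -16150 = +0.0008669
|∇h| = √(0.01263² + 0.0008669²) = 0.01266

0.0127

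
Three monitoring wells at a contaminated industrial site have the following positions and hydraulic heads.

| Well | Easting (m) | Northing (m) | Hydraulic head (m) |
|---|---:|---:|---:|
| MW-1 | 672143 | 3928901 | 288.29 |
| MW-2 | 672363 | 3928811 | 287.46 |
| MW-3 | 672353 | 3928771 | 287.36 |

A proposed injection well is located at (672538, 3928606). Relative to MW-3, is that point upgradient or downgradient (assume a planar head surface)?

downgradient

Differences from MW-1: to MW-2 (Δx, Δy, Δh) = (220, -90, -0.83); to MW-3 = (210, -130, -0.93).
Solve a·Δx + b·Δy = Δh: det = 220·(-130) − 210·(-90) = -9700.
∂h/∂x = [(-0.83)·(-130) − (-0.93)·(-90)] / -9700 = -0.002495
∂h/∂y = [220·(-0.93) − 210·(-0.83)] / -9700 = +0.003124
Head at (672538, 3928606) = 288.29 + (-0.002495)·(395) + (+0.003124)·(-295) = 286.38 m.
That is lower than the 287.36 m at MW-3, so the point is downgradient.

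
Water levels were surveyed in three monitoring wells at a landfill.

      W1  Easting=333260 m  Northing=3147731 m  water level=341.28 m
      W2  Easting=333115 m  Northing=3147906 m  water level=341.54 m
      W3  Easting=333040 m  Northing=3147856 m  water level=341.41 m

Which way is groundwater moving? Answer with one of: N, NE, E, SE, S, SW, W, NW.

Differences from W1: to W2 (Δx, Δy, Δh) = (-145, 175, +0.26); to W3 = (-220, 125, +0.13).
Solve a·Δx + b·Δy = Δh: det = (-145)·125 − (-220)·175 = 20375.
∂h/∂x = [(+0.26)·125 − (+0.13)·175] / 20375 = +0.0004785
∂h/∂y = [(-145)·(+0.13) − (-220)·(+0.26)] / 20375 = +0.001882
Flow = −∇h = (-0.0004785 east, -0.001882 north), which points south.

S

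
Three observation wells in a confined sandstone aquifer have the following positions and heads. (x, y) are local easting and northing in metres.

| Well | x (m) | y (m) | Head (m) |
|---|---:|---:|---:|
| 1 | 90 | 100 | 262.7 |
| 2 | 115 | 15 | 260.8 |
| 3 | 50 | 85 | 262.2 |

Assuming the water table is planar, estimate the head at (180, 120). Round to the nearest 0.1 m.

263.5 m

Taking 1 as reference: 2−1 = (25, -85, -1.9); 3−1 = (-40, -15, -0.5).
Solve a·Δx + b·Δy = Δh: det = 25·(-15) − (-40)·(-85) = -3775.
∂h/∂x = [(-1.9)·(-15) − (-0.5)·(-85)] / -3775 = +0.003709
∂h/∂y = [25·(-0.5) − (-40)·(-1.9)] / -3775 = +0.02344
h(180, 120) = 262.7 + (+0.003709)·(90) + (+0.02344)·(20) = 262.7 +0.334 +0.469 = 263.503 m.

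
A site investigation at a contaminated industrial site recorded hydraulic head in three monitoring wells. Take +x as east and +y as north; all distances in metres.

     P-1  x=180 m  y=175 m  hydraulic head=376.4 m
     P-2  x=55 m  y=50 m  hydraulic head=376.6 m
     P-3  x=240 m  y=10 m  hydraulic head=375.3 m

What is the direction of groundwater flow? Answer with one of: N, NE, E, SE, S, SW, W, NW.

Differences from P-1: to P-2 (Δx, Δy, Δh) = (-125, -125, +0.2); to P-3 = (60, -165, -1.1).
Determinant of the coordinate differences = (-125)·(-165) − 60·(-125) = 28125.
∂h/∂x = [(+0.2)·(-165) − (-1.1)·(-125)] / 28125 = -0.006062
∂h/∂y = [(-125)·(-1.1) − 60·(+0.2)] / 28125 = +0.004462
Flow = −∇h = (+0.006062 east, -0.004462 north), which points southeast.

SE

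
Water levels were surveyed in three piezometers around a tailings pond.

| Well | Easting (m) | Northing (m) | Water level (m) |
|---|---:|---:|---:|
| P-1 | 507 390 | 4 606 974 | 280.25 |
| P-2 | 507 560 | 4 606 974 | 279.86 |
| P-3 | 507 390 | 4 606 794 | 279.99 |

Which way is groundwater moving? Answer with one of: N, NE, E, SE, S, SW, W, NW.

SE

∂h/∂x = (279.86 − 280.25) / (507560 − 507390) = -0.002294
∂h/∂y = (279.99 − 280.25) / (4606794 − 4606974) = +0.001444
Flow = −∇h = (+0.002294 east, -0.001444 north), which points southeast.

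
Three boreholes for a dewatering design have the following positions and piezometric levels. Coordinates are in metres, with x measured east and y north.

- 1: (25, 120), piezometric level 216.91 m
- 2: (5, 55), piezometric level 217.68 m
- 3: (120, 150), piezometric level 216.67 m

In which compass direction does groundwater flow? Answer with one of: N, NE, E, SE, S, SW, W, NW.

With h = a·x + b·y + c and 1 as origin, the differences give:
  (-20)·a + (-65)·b = +0.77
  95·a + 30·b = -0.24
Eliminate b (×30 and ×(-65), subtract): 5575·a = 7.500 → a = ∂h/∂x = +0.001345
Back-substitute: b = ∂h/∂y = -0.01226.
Flow = −∇h = (-0.001345 east, +0.01226 north), which points north.

N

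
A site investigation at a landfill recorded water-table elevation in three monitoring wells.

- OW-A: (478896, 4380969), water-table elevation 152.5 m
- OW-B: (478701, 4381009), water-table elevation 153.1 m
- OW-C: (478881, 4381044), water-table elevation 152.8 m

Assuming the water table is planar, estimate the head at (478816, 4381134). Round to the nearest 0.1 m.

With h = a·x + b·y + c and OW-A as origin, the differences give:
  (-195)·a + 40·b = +0.6
  (-15)·a + 75·b = +0.3
Eliminate b (×75 and ×40, subtract): -14025·a = 33.00 → a = ∂h/∂x = -0.002353
Back-substitute: b = ∂h/∂y = +0.003529.
h(478816, 4381134) = 152.5 + (-0.002353)·(-80) + (+0.003529)·(165) = 152.5 +0.188 +0.582 = 153.271 m.

153.3 m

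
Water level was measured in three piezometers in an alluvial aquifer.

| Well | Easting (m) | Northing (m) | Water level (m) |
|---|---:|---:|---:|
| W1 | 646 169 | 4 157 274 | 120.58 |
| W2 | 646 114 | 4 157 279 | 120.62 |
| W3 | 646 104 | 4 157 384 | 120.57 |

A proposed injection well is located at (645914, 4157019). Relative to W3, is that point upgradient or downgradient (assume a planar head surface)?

With h = a·x + b·y + c and W1 as origin, the differences give:
  (-55)·a + 5·b = +0.04
  (-65)·a + 110·b = -0.01
Eliminate b (×110 and ×5, subtract): -5725·a = 4.450 → a = ∂h/∂x = -0.0007773
Back-substitute: b = ∂h/∂y = -0.0005502.
Head at (645914, 4157019) = 120.58 + (-0.0007773)·(-255) + (-0.0005502)·(-255) = 120.92 m.
That is higher than the 120.57 m at W3, so the point is upgradient.

upgradient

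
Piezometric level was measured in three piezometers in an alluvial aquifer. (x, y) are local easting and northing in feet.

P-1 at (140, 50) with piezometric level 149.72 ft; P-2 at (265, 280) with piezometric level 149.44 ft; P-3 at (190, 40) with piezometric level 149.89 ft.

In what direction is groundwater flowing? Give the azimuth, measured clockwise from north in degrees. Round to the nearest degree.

314°

Taking P-1 as reference: P-2−P-1 = (125, 230, -0.28); P-3−P-1 = (50, -10, +0.17).
Solve a·Δx + b·Δy = Δh: det = 125·(-10) − 50·230 = -12750.
∂h/∂x = [(-0.28)·(-10) − (+0.17)·230] / -12750 = +0.002847
∂h/∂y = [125·(+0.17) − 50·(-0.28)] / -12750 = -0.002765
Flow direction (−∇h) has components (-0.002847 E, +0.002765 N).
Azimuth = atan2(E, N) = atan2(-0.002847, +0.002765) = 314.2° ≈ 314°.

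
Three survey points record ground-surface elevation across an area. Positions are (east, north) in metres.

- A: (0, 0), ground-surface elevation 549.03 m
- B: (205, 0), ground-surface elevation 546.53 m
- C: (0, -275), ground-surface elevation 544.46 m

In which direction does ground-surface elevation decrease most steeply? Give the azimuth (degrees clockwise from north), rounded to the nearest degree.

144°

∂z/∂x = (546.53 − 549.03) / (205 − 0) = -0.01220
∂z/∂y = (544.46 − 549.03) / (-275 − 0) = +0.01662
Steepest decrease is along −∇f: components (+0.01220 E, -0.01662 N).
Azimuth = atan2(+0.01220, -0.01662) = 143.7° ≈ 144°.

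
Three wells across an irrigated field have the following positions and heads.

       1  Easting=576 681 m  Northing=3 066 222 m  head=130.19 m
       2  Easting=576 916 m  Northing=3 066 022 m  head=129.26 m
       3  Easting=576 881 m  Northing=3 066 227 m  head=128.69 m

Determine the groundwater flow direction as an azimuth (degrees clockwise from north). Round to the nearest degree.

Differences from 1: to 2 (Δx, Δy, Δh) = (235, -200, -0.93); to 3 = (200, 5, -1.50).
Determinant of the coordinate differences = 235·5 − 200·(-200) = 41175.
∂h/∂x = [(-0.93)·5 − (-1.50)·(-200)] / 41175 = -0.007399
∂h/∂y = [235·(-1.50) − 200·(-0.93)] / 41175 = -0.004044
Flow direction (−∇h) has components (+0.007399 E, +0.004044 N).
Azimuth = atan2(E, N) = atan2(+0.007399, +0.004044) = 61.3° ≈ 061°.

061°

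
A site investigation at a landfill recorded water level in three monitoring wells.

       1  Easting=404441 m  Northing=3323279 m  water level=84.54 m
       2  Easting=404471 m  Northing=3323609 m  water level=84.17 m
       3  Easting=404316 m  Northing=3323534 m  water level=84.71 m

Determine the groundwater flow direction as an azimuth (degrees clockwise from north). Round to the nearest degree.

Taking 1 as reference: 2−1 = (30, 330, -0.37); 3−1 = (-125, 255, +0.17).
Solve a·Δx + b·Δy = Δh: det = 30·255 − (-125)·330 = 48900.
∂h/∂x = [(-0.37)·255 − (+0.17)·330] / 48900 = -0.003077
∂h/∂y = [30·(+0.17) − (-125)·(-0.37)] / 48900 = -0.0008415
Flow direction (−∇h) has components (+0.003077 E, +0.0008415 N).
Azimuth = atan2(E, N) = atan2(+0.003077, +0.0008415) = 74.7° ≈ 075°.

075°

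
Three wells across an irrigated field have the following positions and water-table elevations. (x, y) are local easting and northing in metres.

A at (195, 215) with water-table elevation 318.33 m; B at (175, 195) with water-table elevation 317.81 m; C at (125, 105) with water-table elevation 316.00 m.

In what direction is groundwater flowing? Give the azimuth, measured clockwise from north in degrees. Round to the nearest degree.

Taking A as reference: B−A = (-20, -20, -0.52); C−A = (-70, -110, -2.33).
Solve a·Δx + b·Δy = Δh: det = (-20)·(-110) − (-70)·(-20) = 800.
∂h/∂x = [(-0.52)·(-110) − (-2.33)·(-20)] / 800 = +0.01325
∂h/∂y = [(-20)·(-2.33) − (-70)·(-0.52)] / 800 = +0.01275
Flow direction (−∇h) has components (-0.01325 E, -0.01275 N).
Azimuth = atan2(E, N) = atan2(-0.01325, -0.01275) = 226.1° ≈ 226°.

226°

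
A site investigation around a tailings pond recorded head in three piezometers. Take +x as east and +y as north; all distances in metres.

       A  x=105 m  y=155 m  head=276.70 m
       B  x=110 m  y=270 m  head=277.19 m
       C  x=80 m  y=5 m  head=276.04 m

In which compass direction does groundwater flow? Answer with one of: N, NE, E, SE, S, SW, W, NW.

Differences from A: to B (Δx, Δy, Δh) = (5, 115, +0.49); to C = (-25, -150, -0.66).
Solve a·Δx + b·Δy = Δh: det = 5·(-150) − (-25)·115 = 2125.
∂h/∂x = [(+0.49)·(-150) − (-0.66)·115] / 2125 = +0.001129
∂h/∂y = [5·(-0.66) − (-25)·(+0.49)] / 2125 = +0.004212
Flow = −∇h = (-0.001129 east, -0.004212 north), which points south.

S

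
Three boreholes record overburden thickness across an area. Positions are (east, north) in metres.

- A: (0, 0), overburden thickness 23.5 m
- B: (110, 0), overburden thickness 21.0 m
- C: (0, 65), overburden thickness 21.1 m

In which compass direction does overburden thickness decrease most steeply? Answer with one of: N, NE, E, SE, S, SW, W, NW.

∂d/∂x = (21.0 − 23.5) / (110 − 0) = -0.02273
∂d/∂y = (21.1 − 23.5) / (65 − 0) = -0.03692
Steepest decrease is along −∇f = (+0.02273 E, +0.03692 N) → northeast.

NE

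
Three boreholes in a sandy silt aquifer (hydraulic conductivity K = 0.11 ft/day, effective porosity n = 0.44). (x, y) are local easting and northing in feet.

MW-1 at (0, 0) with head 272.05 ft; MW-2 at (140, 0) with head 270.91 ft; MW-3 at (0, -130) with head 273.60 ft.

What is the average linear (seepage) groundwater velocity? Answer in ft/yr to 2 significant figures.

1.3 ft/yr

∂h/∂x = (270.91 − 272.05) / (140 − 0) = -0.008143
∂h/∂y = (273.60 − 272.05) / (-130 − 0) = -0.01192
|∇h| = √(-0.008143² + -0.01192²) = 0.01444
Seepage velocity v = K·i/n = 0.11 × 0.01444 / 0.44 = 0.00361 ft/day = 1.319 ft/yr.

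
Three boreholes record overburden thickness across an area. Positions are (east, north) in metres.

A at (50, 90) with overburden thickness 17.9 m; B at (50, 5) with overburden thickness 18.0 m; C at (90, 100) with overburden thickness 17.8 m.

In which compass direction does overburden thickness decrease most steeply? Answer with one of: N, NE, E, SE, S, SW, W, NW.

NE

With d = a·x + b·y + c and A as origin, the differences give:
  0·a + (-85)·b = +0.1
  40·a + 10·b = -0.1
Eliminate b (×10 and ×(-85), subtract): 3400·a = -7.50 → a = ∂d/∂x = -0.002206
Back-substitute: b = ∂d/∂y = -0.001176.
Steepest decrease is along −∇f = (+0.002206 E, +0.001176 N) → northeast.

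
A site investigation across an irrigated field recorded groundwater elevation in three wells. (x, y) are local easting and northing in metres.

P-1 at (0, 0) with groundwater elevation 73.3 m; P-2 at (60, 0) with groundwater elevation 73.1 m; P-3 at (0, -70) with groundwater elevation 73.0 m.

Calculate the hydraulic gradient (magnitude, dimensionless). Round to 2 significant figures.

0.0054

∂h/∂x = (73.1 − 73.3) / (60 − 0) = -0.003333
∂h/∂y = (73.0 − 73.3) / (-70 − 0) = +0.004286
|∇h| = √(-0.003333² + 0.004286²) = 0.005429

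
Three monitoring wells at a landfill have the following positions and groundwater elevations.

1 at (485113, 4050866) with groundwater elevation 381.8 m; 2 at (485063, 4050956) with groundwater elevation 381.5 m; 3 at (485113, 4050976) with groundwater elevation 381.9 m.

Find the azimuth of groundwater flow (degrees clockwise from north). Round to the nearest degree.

263°

With h = a·x + b·y + c and 1 as origin, the differences give:
  (-50)·a + 90·b = -0.3
  0·a + 110·b = +0.1
Eliminate b (×110 and ×90, subtract): -5500·a = -42.00 → a = ∂h/∂x = +0.007636
Back-substitute: b = ∂h/∂y = +0.0009091.
Flow direction (−∇h) has components (-0.007636 E, -0.0009091 N).
Azimuth = atan2(E, N) = atan2(-0.007636, -0.0009091) = 263.2° ≈ 263°.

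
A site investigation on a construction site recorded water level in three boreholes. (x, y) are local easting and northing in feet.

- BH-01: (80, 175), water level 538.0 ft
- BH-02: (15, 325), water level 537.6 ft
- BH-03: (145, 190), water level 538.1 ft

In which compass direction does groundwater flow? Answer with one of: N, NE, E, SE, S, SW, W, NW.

NW

Taking BH-01 as reference: BH-02−BH-01 = (-65, 150, -0.4); BH-03−BH-01 = (65, 15, +0.1).
Solve a·Δx + b·Δy = Δh: det = (-65)·15 − 65·150 = -10725.
∂h/∂x = [(-0.4)·15 − (+0.1)·150] / -10725 = +0.001958
∂h/∂y = [(-65)·(+0.1) − 65·(-0.4)] / -10725 = -0.001818
Flow = −∇h = (-0.001958 east, +0.001818 north), which points northwest.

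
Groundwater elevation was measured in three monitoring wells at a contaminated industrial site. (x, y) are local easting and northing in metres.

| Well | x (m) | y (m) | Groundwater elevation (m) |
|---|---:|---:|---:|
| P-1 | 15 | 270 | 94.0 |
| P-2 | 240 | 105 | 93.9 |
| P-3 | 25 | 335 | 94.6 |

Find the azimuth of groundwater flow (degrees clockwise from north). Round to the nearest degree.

Differences from P-1: to P-2 (Δx, Δy, Δh) = (225, -165, -0.1); to P-3 = (10, 65, +0.6).
Determinant of the coordinate differences = 225·65 − 10·(-165) = 16275.
∂h/∂x = [(-0.1)·65 − (+0.6)·(-165)] / 16275 = +0.005684
∂h/∂y = [225·(+0.6) − 10·(-0.1)] / 16275 = +0.008356
Flow direction (−∇h) has components (-0.005684 E, -0.008356 N).
Azimuth = atan2(E, N) = atan2(-0.005684, -0.008356) = 214.2° ≈ 214°.

214°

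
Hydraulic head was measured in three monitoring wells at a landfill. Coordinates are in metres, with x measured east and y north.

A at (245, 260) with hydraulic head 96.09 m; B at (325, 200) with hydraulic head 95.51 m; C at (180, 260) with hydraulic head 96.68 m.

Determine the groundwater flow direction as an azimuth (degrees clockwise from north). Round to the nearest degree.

Differences from A: to B (Δx, Δy, Δh) = (80, -60, -0.58); to C = (-65, 0, +0.59).
Determinant of the coordinate differences = 80·0 − (-65)·(-60) = -3900.
∂h/∂x = [(-0.58)·0 − (+0.59)·(-60)] / -3900 = -0.009077
∂h/∂y = [80·(+0.59) − (-65)·(-0.58)] / -3900 = -0.002436
Flow direction (−∇h) has components (+0.009077 E, +0.002436 N).
Azimuth = atan2(E, N) = atan2(+0.009077, +0.002436) = 75.0° ≈ 075°.

075°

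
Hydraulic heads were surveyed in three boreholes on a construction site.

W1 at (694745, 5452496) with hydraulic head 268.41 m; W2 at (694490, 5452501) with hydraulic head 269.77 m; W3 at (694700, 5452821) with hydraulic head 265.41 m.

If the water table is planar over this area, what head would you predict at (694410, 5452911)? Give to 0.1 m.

Differences from W1: to W2 (Δx, Δy, Δh) = (-255, 5, +1.36); to W3 = (-45, 325, -3.00).
Determinant of the coordinate differences = (-255)·325 − (-45)·5 = -82650.
∂h/∂x = [(+1.36)·325 − (-3.00)·5] / -82650 = -0.005529
∂h/∂y = [(-255)·(-3.00) − (-45)·(+1.36)] / -82650 = -0.009996
h(694410, 5452911) = 268.41 + (-0.005529)·(-335) + (-0.009996)·(415) = 268.41 +1.852 -4.148 = 266.114 m.

266.1 m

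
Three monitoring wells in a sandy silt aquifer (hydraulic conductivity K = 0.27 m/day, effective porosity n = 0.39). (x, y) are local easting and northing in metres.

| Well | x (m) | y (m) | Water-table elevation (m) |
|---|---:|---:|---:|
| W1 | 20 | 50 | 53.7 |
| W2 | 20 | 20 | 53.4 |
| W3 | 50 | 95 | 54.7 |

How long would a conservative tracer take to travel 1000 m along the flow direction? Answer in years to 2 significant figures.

Differences from W1: to W2 (Δx, Δy, Δh) = (0, -30, -0.3); to W3 = (30, 45, +1.0).
Solve a·Δx + b·Δy = Δh: det = 0·45 − 30·(-30) = 900.
∂h/∂x = [(-0.3)·45 − (+1.0)·(-30)] / 900 = +0.01833
∂h/∂y = [0·(+1.0) − 30·(-0.3)] / 900 = +0.01000
|∇h| = √(0.01833² + 0.01000²) = 0.02088
Seepage velocity v = K·i/n = 0.27 × 0.02088 / 0.39 = 0.01446 m/day.
t = 1000 / 0.01446 = 6.916e+04 days = 189 years.

190 years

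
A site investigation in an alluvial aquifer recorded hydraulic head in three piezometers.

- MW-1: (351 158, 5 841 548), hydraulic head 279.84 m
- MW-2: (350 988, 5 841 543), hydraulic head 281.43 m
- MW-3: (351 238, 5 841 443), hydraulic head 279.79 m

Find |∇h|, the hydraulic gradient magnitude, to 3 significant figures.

0.0112

Differences from MW-1: to MW-2 (Δx, Δy, Δh) = (-170, -5, +1.59); to MW-3 = (80, -105, -0.05).
Determinant of the coordinate differences = (-170)·(-105) − 80·(-5) = 18250.
∂h/∂x = [(+1.59)·(-105) − (-0.05)·(-5)] / 18250 = -0.009162
∂h/∂y = [(-170)·(-0.05) − 80·(+1.59)] / 18250 = -0.006504
|∇h| = √(-0.009162² + -0.006504²) = 0.01124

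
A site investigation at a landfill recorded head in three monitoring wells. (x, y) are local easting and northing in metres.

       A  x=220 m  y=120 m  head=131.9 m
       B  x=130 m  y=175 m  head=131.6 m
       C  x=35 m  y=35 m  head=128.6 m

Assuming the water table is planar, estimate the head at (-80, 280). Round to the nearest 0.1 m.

130.6 m

Taking A as reference: B−A = (-90, 55, -0.3); C−A = (-185, -85, -3.3).
Solve a·Δx + b·Δy = Δh: det = (-90)·(-85) − (-185)·55 = 17825.
∂h/∂x = [(-0.3)·(-85) − (-3.3)·55] / 17825 = +0.01161
∂h/∂y = [(-90)·(-3.3) − (-185)·(-0.3)] / 17825 = +0.01355
h(-80, 280) = 131.9 + (+0.01161)·(-300) + (+0.01355)·(160) = 131.9 -3.484 +2.168 = 130.584 m.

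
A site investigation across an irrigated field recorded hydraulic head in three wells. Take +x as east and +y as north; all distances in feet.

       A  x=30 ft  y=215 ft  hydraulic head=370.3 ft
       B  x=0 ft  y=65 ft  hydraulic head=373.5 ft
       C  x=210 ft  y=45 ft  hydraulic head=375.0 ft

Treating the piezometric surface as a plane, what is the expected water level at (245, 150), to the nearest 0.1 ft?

372.8 ft

Three-point gradient (reference A): Δ to B = (-30, -150, +3.2), Δ to C = (180, -170, +4.7).
∂h/∂x = +0.005016, ∂h/∂y = -0.02234 (det = 32100).
h(245, 150) = 370.3 + (+0.005016)·(215) + (-0.02234)·(-65) = 370.3 +1.078 +1.452 = 372.830 ft.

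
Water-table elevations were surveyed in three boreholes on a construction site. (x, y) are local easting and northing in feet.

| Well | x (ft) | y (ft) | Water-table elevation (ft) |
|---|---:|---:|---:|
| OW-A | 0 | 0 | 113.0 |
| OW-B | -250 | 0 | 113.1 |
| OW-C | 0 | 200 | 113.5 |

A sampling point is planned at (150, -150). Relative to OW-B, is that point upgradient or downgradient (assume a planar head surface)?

∂h/∂x = (113.1 − 113.0) / (-250 − 0) = -0.0004000
∂h/∂y = (113.5 − 113.0) / (200 − 0) = +0.002500
Head at (150, -150) = 113.0 + (-0.0004000)·(150) + (+0.002500)·(-150) = 112.56 ft.
That is lower than the 113.1 ft at OW-B, so the point is downgradient.

downgradient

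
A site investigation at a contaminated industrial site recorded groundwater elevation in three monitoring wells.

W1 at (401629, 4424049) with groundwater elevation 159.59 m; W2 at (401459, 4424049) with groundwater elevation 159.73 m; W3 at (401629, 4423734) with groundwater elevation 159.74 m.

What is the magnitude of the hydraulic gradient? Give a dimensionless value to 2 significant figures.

0.00095

∂h/∂x = (159.73 − 159.59) / (401459 − 401629) = -0.0008235
∂h/∂y = (159.74 − 159.59) / (4423734 − 4424049) = -0.0004762
|∇h| = √(-0.0008235² + -0.0004762²) = 0.0009513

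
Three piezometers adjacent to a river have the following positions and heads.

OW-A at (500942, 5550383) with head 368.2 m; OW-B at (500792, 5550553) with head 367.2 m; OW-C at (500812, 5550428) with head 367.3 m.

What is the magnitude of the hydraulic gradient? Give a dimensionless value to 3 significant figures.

With h = a·x + b·y + c and OW-A as origin, the differences give:
  (-150)·a + 170·b = -1.0
  (-130)·a + 45·b = -0.9
Eliminate b (×45 and ×170, subtract): 15350·a = 108.00 → a = ∂h/∂x = +0.007036
Back-substitute: b = ∂h/∂y = +0.0003257.
|∇h| = √(0.007036² + 0.0003257²) = 0.007044

0.00704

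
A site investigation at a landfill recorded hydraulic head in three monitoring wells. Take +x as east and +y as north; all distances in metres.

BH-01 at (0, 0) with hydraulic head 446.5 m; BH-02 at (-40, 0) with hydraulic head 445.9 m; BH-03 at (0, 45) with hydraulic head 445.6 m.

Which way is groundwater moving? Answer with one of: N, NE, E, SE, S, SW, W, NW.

NW

∂h/∂x = (445.9 − 446.5) / (-40 − 0) = +0.01500
∂h/∂y = (445.6 − 446.5) / (45 − 0) = -0.02000
Flow = −∇h = (-0.01500 east, +0.02000 north), which points northwest.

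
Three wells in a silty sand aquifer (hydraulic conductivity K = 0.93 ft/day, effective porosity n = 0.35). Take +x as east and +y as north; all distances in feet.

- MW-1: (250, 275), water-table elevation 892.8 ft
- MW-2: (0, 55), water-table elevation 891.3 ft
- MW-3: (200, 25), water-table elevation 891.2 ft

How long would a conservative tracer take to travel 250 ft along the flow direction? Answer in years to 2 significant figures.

Taking MW-1 as reference: MW-2−MW-1 = (-250, -220, -1.5); MW-3−MW-1 = (-50, -250, -1.6).
Determinant of the coordinate differences = (-250)·(-250) − (-50)·(-220) = 51500.
∂h/∂x = [(-1.5)·(-250) − (-1.6)·(-220)] / 51500 = +0.0004466
∂h/∂y = [(-250)·(-1.6) − (-50)·(-1.5)] / 51500 = +0.006311
|∇h| = √(0.0004466² + 0.006311²) = 0.006327
Seepage velocity v = K·i/n = 0.93 × 0.006327 / 0.35 = 0.01681 ft/day.
t = 250 / 0.01681 = 1.487e+04 days = 40.7 years.

41 years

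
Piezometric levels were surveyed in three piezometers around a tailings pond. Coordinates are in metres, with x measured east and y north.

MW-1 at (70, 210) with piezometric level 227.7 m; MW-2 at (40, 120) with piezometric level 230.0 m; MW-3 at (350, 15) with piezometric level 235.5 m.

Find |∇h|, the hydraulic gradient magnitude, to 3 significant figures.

Three-point gradient (reference MW-1): Δ to MW-2 = (-30, -90, +2.3), Δ to MW-3 = (280, -195, +7.8).
∂h/∂x = +0.008164, ∂h/∂y = -0.02828 (det = 31050).
|∇h| = √(0.008164² + -0.02828²) = 0.02943

0.0294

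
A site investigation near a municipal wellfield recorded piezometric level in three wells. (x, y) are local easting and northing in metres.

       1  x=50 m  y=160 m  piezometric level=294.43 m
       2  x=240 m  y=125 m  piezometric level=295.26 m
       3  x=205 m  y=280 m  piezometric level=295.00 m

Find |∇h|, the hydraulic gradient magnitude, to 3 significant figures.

0.00430

Three-point gradient (reference 1): Δ to 2 = (190, -35, +0.83), Δ to 3 = (155, 120, +0.57).
∂h/∂x = +0.004236, ∂h/∂y = -0.0007210 (det = 28225).
|∇h| = √(0.004236² + -0.0007210²) = 0.004297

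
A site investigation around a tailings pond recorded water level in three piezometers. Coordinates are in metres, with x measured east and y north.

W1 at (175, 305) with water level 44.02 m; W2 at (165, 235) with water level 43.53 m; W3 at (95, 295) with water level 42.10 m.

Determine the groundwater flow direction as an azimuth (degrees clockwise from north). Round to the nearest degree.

261°

Taking W1 as reference: W2−W1 = (-10, -70, -0.49); W3−W1 = (-80, -10, -1.92).
Solve a·Δx + b·Δy = Δh: det = (-10)·(-10) − (-80)·(-70) = -5500.
∂h/∂x = [(-0.49)·(-10) − (-1.92)·(-70)] / -5500 = +0.02355
∂h/∂y = [(-10)·(-1.92) − (-80)·(-0.49)] / -5500 = +0.003636
Flow direction (−∇h) has components (-0.02355 E, -0.003636 N).
Azimuth = atan2(E, N) = atan2(-0.02355, -0.003636) = 261.2° ≈ 261°.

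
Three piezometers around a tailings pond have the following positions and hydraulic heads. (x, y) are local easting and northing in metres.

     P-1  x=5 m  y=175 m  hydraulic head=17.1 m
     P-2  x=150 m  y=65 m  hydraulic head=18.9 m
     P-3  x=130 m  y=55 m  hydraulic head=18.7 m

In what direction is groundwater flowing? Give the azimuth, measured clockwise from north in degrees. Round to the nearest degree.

Taking P-1 as reference: P-2−P-1 = (145, -110, +1.8); P-3−P-1 = (125, -120, +1.6).
Determinant of the coordinate differences = 145·(-120) − 125·(-110) = -3650.
∂h/∂x = [(+1.8)·(-120) − (+1.6)·(-110)] / -3650 = +0.01096
∂h/∂y = [145·(+1.6) − 125·(+1.8)] / -3650 = -0.001918
Flow direction (−∇h) has components (-0.01096 E, +0.001918 N).
Azimuth = atan2(E, N) = atan2(-0.01096, +0.001918) = 279.9° ≈ 280°.

280°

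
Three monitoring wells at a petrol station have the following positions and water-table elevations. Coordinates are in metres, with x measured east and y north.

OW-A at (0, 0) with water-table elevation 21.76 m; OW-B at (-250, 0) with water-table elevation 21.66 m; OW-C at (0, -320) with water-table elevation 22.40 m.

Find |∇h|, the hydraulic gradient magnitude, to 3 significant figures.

0.00204

∂h/∂x = (21.66 − 21.76) / (-250 − 0) = +0.0004000
∂h/∂y = (22.40 − 21.76) / (-320 − 0) = -0.002000
|∇h| = √(0.0004000² + -0.002000²) = 0.00204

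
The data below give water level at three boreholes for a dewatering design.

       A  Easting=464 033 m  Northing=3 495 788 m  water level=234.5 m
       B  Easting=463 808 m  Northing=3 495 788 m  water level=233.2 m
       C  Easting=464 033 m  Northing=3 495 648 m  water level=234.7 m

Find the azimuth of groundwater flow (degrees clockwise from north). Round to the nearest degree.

284°

∂h/∂x = (233.2 − 234.5) / (463808 − 464033) = +0.005778
∂h/∂y = (234.7 − 234.5) / (3495648 − 3495788) = -0.001429
Flow direction (−∇h) has components (-0.005778 E, +0.001429 N).
Azimuth = atan2(E, N) = atan2(-0.005778, +0.001429) = 283.9° ≈ 284°.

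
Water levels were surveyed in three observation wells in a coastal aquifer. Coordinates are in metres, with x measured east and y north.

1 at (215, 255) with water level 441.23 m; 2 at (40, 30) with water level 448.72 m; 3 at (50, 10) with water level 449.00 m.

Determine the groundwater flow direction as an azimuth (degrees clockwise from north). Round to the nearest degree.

With h = a·x + b·y + c and 1 as origin, the differences give:
  (-175)·a + (-225)·b = +7.49
  (-165)·a + (-245)·b = +7.77
Eliminate b (×(-245) and ×(-225), subtract): 5750·a = -86.800 → a = ∂h/∂x = -0.01510
Back-substitute: b = ∂h/∂y = -0.02155.
Flow direction (−∇h) has components (+0.01510 E, +0.02155 N).
Azimuth = atan2(E, N) = atan2(+0.01510, +0.02155) = 35.0° ≈ 035°.

035°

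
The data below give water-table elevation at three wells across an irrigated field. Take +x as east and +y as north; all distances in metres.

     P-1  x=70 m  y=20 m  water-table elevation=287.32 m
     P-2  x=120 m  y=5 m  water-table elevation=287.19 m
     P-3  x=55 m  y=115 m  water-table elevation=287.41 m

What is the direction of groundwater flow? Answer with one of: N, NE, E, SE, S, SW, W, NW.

Three-point gradient (reference P-1): Δ to P-2 = (50, -15, -0.13), Δ to P-3 = (-15, 95, +0.09).
∂h/∂x = -0.002431, ∂h/∂y = +0.0005635 (det = 4525).
Flow = −∇h = (+0.002431 east, -0.0005635 north), which points east.

E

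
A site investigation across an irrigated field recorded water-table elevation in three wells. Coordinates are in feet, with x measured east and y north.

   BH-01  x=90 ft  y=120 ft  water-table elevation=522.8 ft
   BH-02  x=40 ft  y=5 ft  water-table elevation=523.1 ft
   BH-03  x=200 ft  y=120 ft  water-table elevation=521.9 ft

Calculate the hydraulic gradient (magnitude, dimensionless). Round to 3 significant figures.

0.00824

With h = a·x + b·y + c and BH-01 as origin, the differences give:
  (-50)·a + (-115)·b = +0.3
  110·a + 0·b = -0.9
Eliminate b (×0 and ×(-115), subtract): 12650·a = -103.50 → a = ∂h/∂x = -0.008182
Back-substitute: b = ∂h/∂y = +0.0009486.
|∇h| = √(-0.008182² + 0.0009486²) = 0.008237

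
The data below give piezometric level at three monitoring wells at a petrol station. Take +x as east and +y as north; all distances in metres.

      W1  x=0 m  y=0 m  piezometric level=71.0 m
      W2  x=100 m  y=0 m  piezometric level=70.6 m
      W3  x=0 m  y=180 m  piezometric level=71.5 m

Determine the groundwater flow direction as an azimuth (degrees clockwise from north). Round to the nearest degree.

125°

∂h/∂x = (70.6 − 71.0) / (100 − 0) = -0.004000
∂h/∂y = (71.5 − 71.0) / (180 − 0) = +0.002778
Flow direction (−∇h) has components (+0.004000 E, -0.002778 N).
Azimuth = atan2(E, N) = atan2(+0.004000, -0.002778) = 124.8° ≈ 125°.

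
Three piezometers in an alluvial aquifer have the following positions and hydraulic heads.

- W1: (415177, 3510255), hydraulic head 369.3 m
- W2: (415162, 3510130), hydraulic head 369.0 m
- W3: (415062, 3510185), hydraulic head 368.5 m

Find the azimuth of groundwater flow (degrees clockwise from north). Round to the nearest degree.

254°

Taking W1 as reference: W2−W1 = (-15, -125, -0.3); W3−W1 = (-115, -70, -0.8).
Solve a·Δx + b·Δy = Δh: det = (-15)·(-70) − (-115)·(-125) = -13325.
∂h/∂x = [(-0.3)·(-70) − (-0.8)·(-125)] / -13325 = +0.005929
∂h/∂y = [(-15)·(-0.8) − (-115)·(-0.3)] / -13325 = +0.001689
Flow direction (−∇h) has components (-0.005929 E, -0.001689 N).
Azimuth = atan2(E, N) = atan2(-0.005929, -0.001689) = 254.1° ≈ 254°.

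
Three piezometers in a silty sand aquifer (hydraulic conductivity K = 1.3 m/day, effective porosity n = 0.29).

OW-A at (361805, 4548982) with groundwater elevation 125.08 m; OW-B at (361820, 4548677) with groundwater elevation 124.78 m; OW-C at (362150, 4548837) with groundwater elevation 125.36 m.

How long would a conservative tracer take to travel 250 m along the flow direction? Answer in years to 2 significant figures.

Differences from OW-A: to OW-B (Δx, Δy, Δh) = (15, -305, -0.30); to OW-C = (345, -145, +0.28).
Solve a·Δx + b·Δy = Δh: det = 15·(-145) − 345·(-305) = 103050.
∂h/∂x = [(-0.30)·(-145) − (+0.28)·(-305)] / 103050 = +0.001251
∂h/∂y = [15·(+0.28) − 345·(-0.30)] / 103050 = +0.001045
|∇h| = √(0.001251² + 0.001045²) = 0.00163
Seepage velocity v = K·i/n = 1.3 × 0.00163 / 0.29 = 0.007307 m/day.
t = 250 / 0.007307 = 3.421e+04 days = 93.7 years.

94 years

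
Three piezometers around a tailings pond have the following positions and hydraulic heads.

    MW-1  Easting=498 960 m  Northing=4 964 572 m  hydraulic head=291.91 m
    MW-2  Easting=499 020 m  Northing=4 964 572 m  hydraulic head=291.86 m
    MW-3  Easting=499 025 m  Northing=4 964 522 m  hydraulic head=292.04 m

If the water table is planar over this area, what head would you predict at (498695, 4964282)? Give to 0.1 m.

293.2 m

Taking MW-1 as reference: MW-2−MW-1 = (60, 0, -0.05); MW-3−MW-1 = (65, -50, +0.13).
Solve a·Δx + b·Δy = Δh: det = 60·(-50) − 65·0 = -3000.
∂h/∂x = [(-0.05)·(-50) − (+0.13)·0] / -3000 = -0.0008333
∂h/∂y = [60·(+0.13) − 65·(-0.05)] / -3000 = -0.003683
h(498695, 4964282) = 291.91 + (-0.0008333)·(-265) + (-0.003683)·(-290) = 291.91 +0.221 +1.068 = 293.199 m.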